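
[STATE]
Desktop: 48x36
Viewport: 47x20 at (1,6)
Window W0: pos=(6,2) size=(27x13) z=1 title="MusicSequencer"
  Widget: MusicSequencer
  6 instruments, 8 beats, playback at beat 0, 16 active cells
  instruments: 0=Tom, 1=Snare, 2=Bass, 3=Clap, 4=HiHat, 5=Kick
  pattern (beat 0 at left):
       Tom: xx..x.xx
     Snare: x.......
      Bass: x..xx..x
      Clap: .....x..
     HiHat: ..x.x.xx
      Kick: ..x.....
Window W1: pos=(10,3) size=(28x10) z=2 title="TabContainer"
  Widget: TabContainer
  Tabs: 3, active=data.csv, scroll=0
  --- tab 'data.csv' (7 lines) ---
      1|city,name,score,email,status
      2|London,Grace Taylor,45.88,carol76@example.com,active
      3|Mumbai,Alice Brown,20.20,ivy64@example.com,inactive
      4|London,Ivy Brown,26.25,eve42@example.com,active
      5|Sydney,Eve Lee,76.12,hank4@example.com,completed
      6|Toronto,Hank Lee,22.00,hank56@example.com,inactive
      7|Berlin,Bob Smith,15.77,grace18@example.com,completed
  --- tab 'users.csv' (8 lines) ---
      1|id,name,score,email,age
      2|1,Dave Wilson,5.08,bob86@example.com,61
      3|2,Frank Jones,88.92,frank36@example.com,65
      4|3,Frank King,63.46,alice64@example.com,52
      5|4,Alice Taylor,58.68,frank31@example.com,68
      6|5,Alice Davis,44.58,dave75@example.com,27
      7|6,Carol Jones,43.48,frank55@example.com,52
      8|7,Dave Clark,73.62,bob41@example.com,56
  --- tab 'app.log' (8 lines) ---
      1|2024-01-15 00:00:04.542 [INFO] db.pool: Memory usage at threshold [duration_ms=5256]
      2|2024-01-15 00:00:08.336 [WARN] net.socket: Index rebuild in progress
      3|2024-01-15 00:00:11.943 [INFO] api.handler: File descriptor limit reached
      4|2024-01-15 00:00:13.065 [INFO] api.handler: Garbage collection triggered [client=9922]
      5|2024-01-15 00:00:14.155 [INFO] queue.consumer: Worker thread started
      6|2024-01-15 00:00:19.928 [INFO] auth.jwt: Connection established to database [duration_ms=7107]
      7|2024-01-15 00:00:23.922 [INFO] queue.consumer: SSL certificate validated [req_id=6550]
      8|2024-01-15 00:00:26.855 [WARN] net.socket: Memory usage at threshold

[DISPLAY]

     ┃   ┃[data.csv]│ users.csv │ ap┃          
     ┃ Sn┃──────────────────────────┃          
     ┃  B┃city,name,score,email,stat┃          
     ┃  C┃London,Grace Taylor,45.88,┃          
     ┃ Hi┃Mumbai,Alice Brown,20.20,i┃          
     ┃  K┃London,Ivy Brown,26.25,eve┃          
     ┃   ┗━━━━━━━━━━━━━━━━━━━━━━━━━━┛          
     ┃                         ┃               
     ┗━━━━━━━━━━━━━━━━━━━━━━━━━┛               
                                               
                                               
                                               
                                               
                                               
                                               
                                               
                                               
                                               
                                               
                                               


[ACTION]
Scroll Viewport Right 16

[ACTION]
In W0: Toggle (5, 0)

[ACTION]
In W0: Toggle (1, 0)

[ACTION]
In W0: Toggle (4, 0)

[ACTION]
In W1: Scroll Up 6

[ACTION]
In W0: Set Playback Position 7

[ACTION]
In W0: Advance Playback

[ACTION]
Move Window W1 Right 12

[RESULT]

     ┃   Tom██··█·█┃[data.csv]│ users.csv │ ap┃
     ┃ Snare·······┃──────────────────────────┃
     ┃  Bass█··██··┃city,name,score,email,stat┃
     ┃  Clap·····█·┃London,Grace Taylor,45.88,┃
     ┃ HiHat█·█·█·█┃Mumbai,Alice Brown,20.20,i┃
     ┃  Kick█·█····┃London,Ivy Brown,26.25,eve┃
     ┃             ┗━━━━━━━━━━━━━━━━━━━━━━━━━━┛
     ┃                         ┃               
     ┗━━━━━━━━━━━━━━━━━━━━━━━━━┛               
                                               
                                               
                                               
                                               
                                               
                                               
                                               
                                               
                                               
                                               
                                               


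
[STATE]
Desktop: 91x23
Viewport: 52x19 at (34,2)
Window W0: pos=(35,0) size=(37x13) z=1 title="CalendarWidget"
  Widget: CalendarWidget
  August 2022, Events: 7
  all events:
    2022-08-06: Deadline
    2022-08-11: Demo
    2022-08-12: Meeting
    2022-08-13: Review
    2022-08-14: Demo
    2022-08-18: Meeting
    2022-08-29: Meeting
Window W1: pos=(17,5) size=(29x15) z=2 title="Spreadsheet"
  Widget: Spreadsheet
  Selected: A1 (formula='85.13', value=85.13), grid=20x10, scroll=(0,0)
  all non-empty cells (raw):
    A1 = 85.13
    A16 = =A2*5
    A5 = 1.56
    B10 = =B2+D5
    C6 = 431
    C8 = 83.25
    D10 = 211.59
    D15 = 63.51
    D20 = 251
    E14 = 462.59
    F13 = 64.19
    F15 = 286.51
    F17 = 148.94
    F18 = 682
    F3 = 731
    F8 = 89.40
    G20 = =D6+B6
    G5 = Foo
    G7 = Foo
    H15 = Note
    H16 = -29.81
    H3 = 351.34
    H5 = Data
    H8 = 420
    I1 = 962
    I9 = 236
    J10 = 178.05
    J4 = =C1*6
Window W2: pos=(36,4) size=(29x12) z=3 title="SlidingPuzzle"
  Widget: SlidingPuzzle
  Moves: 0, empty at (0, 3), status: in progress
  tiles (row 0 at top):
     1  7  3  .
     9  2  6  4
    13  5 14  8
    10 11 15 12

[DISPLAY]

 ┠───────────────────────────────────┨              
 ┃            August 2022            ┃              
 ┃┏━━━━━━━━━━━━━━━━━━━━━━━━━━━┓      ┃              
━━┃ SlidingPuzzle             ┃      ┃              
  ┠───────────────────────────┨      ┃              
──┃┌────┬────┬────┬────┐      ┃      ┃              
  ┃│  1 │  7 │  3 │    │      ┃      ┃              
  ┃├────┼────┼────┼────┤      ┃      ┃              
--┃│  9 │  2 │  6 │  4 │      ┃      ┃              
  ┃├────┼────┼────┼────┤      ┃      ┃              
  ┃│ 13 │  5 │ 14 │  8 │      ┃━━━━━━┛              
  ┃├────┼────┼────┼────┤      ┃                     
  ┃│ 10 │ 11 │ 15 │ 12 │      ┃                     
  ┗━━━━━━━━━━━━━━━━━━━━━━━━━━━┛                     
   0     43┃                                        
   0       ┃                                        
   0   83.2┃                                        
━━━━━━━━━━━┛                                        
                                                    


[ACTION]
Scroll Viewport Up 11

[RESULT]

 ┏━━━━━━━━━━━━━━━━━━━━━━━━━━━━━━━━━━━┓              
 ┃ CalendarWidget                    ┃              
 ┠───────────────────────────────────┨              
 ┃            August 2022            ┃              
 ┃┏━━━━━━━━━━━━━━━━━━━━━━━━━━━┓      ┃              
━━┃ SlidingPuzzle             ┃      ┃              
  ┠───────────────────────────┨      ┃              
──┃┌────┬────┬────┬────┐      ┃      ┃              
  ┃│  1 │  7 │  3 │    │      ┃      ┃              
  ┃├────┼────┼────┼────┤      ┃      ┃              
--┃│  9 │  2 │  6 │  4 │      ┃      ┃              
  ┃├────┼────┼────┼────┤      ┃      ┃              
  ┃│ 13 │  5 │ 14 │  8 │      ┃━━━━━━┛              
  ┃├────┼────┼────┼────┤      ┃                     
  ┃│ 10 │ 11 │ 15 │ 12 │      ┃                     
  ┗━━━━━━━━━━━━━━━━━━━━━━━━━━━┛                     
   0     43┃                                        
   0       ┃                                        
   0   83.2┃                                        


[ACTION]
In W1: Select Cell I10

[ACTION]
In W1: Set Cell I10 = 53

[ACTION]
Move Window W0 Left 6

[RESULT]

━━━━━━━━━━━━━━━━━━━━━━━━━━━━━━━┓                    
endarWidget                    ┃                    
───────────────────────────────┨                    
        August 2022            ┃                    
u ┏━━━━━━━━━━━━━━━━━━━━━━━━━━━┓┃                    
━━┃ SlidingPuzzle             ┃┃                    
  ┠───────────────────────────┨┃                    
──┃┌────┬────┬────┬────┐      ┃┃                    
  ┃│  1 │  7 │  3 │    │      ┃┃                    
  ┃├────┼────┼────┼────┤      ┃┃                    
--┃│  9 │  2 │  6 │  4 │      ┃┃                    
  ┃├────┼────┼────┼────┤      ┃┃                    
  ┃│ 13 │  5 │ 14 │  8 │      ┃┛                    
  ┃├────┼────┼────┼────┤      ┃                     
  ┃│ 10 │ 11 │ 15 │ 12 │      ┃                     
  ┗━━━━━━━━━━━━━━━━━━━━━━━━━━━┛                     
   0     43┃                                        
   0       ┃                                        
   0   83.2┃                                        


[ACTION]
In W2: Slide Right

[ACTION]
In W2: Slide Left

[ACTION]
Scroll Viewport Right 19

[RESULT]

━━━━━━━━━━━━━━━━━━━━━━━━━━┓                         
Widget                    ┃                         
──────────────────────────┨                         
   August 2022            ┃                         
━━━━━━━━━━━━━━━━━━━━━━━━━┓┃                         
lidingPuzzle             ┃┃                         
─────────────────────────┨┃                         
───┬────┬────┬────┐      ┃┃                         
 1 │  7 │  3 │    │      ┃┃                         
───┼────┼────┼────┤      ┃┃                         
 9 │  2 │  6 │  4 │      ┃┃                         
───┼────┼────┼────┤      ┃┃                         
13 │  5 │ 14 │  8 │      ┃┛                         
───┼────┼────┼────┤      ┃                          
10 │ 11 │ 15 │ 12 │      ┃                          
━━━━━━━━━━━━━━━━━━━━━━━━━┛                          
    43┃                                             
      ┃                                             
  83.2┃                                             


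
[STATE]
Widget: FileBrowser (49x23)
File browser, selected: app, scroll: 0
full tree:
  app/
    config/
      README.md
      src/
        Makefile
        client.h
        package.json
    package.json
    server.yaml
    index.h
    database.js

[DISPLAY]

> [-] app/                                       
    [+] config/                                  
    package.json                                 
    server.yaml                                  
    index.h                                      
    database.js                                  
                                                 
                                                 
                                                 
                                                 
                                                 
                                                 
                                                 
                                                 
                                                 
                                                 
                                                 
                                                 
                                                 
                                                 
                                                 
                                                 
                                                 


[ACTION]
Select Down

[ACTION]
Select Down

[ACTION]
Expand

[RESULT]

  [-] app/                                       
    [+] config/                                  
  > package.json                                 
    server.yaml                                  
    index.h                                      
    database.js                                  
                                                 
                                                 
                                                 
                                                 
                                                 
                                                 
                                                 
                                                 
                                                 
                                                 
                                                 
                                                 
                                                 
                                                 
                                                 
                                                 
                                                 


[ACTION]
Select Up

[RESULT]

  [-] app/                                       
  > [+] config/                                  
    package.json                                 
    server.yaml                                  
    index.h                                      
    database.js                                  
                                                 
                                                 
                                                 
                                                 
                                                 
                                                 
                                                 
                                                 
                                                 
                                                 
                                                 
                                                 
                                                 
                                                 
                                                 
                                                 
                                                 


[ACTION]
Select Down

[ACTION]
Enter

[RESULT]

  [-] app/                                       
    [+] config/                                  
  > package.json                                 
    server.yaml                                  
    index.h                                      
    database.js                                  
                                                 
                                                 
                                                 
                                                 
                                                 
                                                 
                                                 
                                                 
                                                 
                                                 
                                                 
                                                 
                                                 
                                                 
                                                 
                                                 
                                                 


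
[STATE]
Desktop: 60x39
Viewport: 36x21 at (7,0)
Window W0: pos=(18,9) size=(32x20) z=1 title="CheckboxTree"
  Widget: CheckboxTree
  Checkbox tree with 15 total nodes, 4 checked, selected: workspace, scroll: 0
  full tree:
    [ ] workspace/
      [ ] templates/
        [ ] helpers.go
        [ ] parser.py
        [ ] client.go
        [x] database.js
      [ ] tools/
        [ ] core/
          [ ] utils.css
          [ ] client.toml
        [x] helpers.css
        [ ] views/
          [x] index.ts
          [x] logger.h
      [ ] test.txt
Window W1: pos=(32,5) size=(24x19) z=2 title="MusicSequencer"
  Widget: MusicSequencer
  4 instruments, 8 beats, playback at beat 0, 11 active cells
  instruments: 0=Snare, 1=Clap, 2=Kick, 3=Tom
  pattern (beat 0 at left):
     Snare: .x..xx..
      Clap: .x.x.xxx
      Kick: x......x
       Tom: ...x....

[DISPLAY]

                                    
                                    
                                    
                                    
                                    
                         ┏━━━━━━━━━━
                         ┃ MusicSequ
                         ┠──────────
                         ┃      ▼123
           ┏━━━━━━━━━━━━━┃ Snare·█··
           ┃ CheckboxTree┃  Clap·█·█
           ┠─────────────┃  Kick█···
           ┃>[-] workspac┃   Tom···█
           ┃   [-] templa┃          
           ┃     [ ] help┃          
           ┃     [ ] pars┃          
           ┃     [ ] clie┃          
           ┃     [x] data┃          
           ┃   [-] tools/┃          
           ┃     [ ] core┃          
           ┃       [ ] ut┃          


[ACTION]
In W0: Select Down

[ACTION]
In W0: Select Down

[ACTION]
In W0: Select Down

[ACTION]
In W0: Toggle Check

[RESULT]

                                    
                                    
                                    
                                    
                                    
                         ┏━━━━━━━━━━
                         ┃ MusicSequ
                         ┠──────────
                         ┃      ▼123
           ┏━━━━━━━━━━━━━┃ Snare·█··
           ┃ CheckboxTree┃  Clap·█·█
           ┠─────────────┃  Kick█···
           ┃ [-] workspac┃   Tom···█
           ┃   [-] templa┃          
           ┃     [ ] help┃          
           ┃>    [x] pars┃          
           ┃     [ ] clie┃          
           ┃     [x] data┃          
           ┃   [-] tools/┃          
           ┃     [ ] core┃          
           ┃       [ ] ut┃          


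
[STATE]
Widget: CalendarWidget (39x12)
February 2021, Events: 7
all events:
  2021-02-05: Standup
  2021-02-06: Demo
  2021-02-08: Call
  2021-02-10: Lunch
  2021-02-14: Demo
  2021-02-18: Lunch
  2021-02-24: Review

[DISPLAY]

             February 2021             
Mo Tu We Th Fr Sa Su                   
 1  2  3  4  5*  6*  7                 
 8*  9 10* 11 12 13 14*                
15 16 17 18* 19 20 21                  
22 23 24* 25 26 27 28                  
                                       
                                       
                                       
                                       
                                       
                                       


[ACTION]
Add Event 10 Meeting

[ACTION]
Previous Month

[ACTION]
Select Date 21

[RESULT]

              January 2021             
Mo Tu We Th Fr Sa Su                   
             1  2  3                   
 4  5  6  7  8  9 10                   
11 12 13 14 15 16 17                   
18 19 20 [21] 22 23 24                 
25 26 27 28 29 30 31                   
                                       
                                       
                                       
                                       
                                       


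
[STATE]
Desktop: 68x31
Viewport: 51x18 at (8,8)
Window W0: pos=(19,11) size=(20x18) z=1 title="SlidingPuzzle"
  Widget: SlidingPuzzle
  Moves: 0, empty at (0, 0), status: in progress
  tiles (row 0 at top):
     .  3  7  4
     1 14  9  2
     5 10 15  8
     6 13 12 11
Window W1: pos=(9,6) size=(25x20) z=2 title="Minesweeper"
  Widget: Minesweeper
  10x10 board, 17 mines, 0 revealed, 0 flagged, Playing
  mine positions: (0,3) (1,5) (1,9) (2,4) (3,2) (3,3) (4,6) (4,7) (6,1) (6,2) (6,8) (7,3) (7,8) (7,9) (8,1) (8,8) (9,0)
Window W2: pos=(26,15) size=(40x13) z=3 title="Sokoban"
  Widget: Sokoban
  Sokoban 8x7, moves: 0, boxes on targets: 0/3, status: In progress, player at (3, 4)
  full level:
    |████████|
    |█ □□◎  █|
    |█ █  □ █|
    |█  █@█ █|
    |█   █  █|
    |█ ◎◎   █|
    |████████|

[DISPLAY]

 ┠───────────────────────┨                         
 ┃■■■■■■■■■■             ┃                         
 ┃■■■■■■■■■■             ┃                         
 ┃■■■■■■■■■■             ┃━━━━┓                    
 ┃■■■■■■■■■■             ┃    ┃                    
 ┃■■■■■■■■■■             ┃────┨                    
 ┃■■■■■■■■■■             ┃─┬──┃                    
 ┃■■■■■■■■■■      ┏━━━━━━━━━━━━━━━━━━━━━━━━━━━━━━━━
 ┃■■■■■■■■■■      ┃ Sokoban                        
 ┃■■■■■■■■■■      ┠────────────────────────────────
 ┃■■■■■■■■■■      ┃████████                        
 ┃                ┃█ □□◎  █                        
 ┃                ┃█ █  □ █                        
 ┃                ┃█  █@█ █                        
 ┃                ┃█   █  █                        
 ┃                ┃█ ◎◎   █                        
 ┃                ┃████████                        
 ┗━━━━━━━━━━━━━━━━┃Moves: 0  0/3                   


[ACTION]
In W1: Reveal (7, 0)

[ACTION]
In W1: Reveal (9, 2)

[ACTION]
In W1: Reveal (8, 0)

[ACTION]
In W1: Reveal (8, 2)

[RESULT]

 ┠───────────────────────┨                         
 ┃■■■■■■■■■■             ┃                         
 ┃■■■■■■■■■■             ┃                         
 ┃■■■■■■■■■■             ┃━━━━┓                    
 ┃■■■■■■■■■■             ┃    ┃                    
 ┃■■■■■■■■■■             ┃────┨                    
 ┃■■■■■■■■■■             ┃─┬──┃                    
 ┃■■■■■■■■■■      ┏━━━━━━━━━━━━━━━━━━━━━━━━━━━━━━━━
 ┃2■■■■■■■■■      ┃ Sokoban                        
 ┃2■2■■■■■■■      ┠────────────────────────────────
 ┃■■1■■■■■■■      ┃████████                        
 ┃                ┃█ □□◎  █                        
 ┃                ┃█ █  □ █                        
 ┃                ┃█  █@█ █                        
 ┃                ┃█   █  █                        
 ┃                ┃█ ◎◎   █                        
 ┃                ┃████████                        
 ┗━━━━━━━━━━━━━━━━┃Moves: 0  0/3                   


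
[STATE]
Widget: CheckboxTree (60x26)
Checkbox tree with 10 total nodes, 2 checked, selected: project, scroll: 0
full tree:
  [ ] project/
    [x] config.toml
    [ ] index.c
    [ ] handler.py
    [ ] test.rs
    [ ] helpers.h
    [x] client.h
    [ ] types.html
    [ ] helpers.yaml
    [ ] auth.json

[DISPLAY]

>[-] project/                                               
   [x] config.toml                                          
   [ ] index.c                                              
   [ ] handler.py                                           
   [ ] test.rs                                              
   [ ] helpers.h                                            
   [x] client.h                                             
   [ ] types.html                                           
   [ ] helpers.yaml                                         
   [ ] auth.json                                            
                                                            
                                                            
                                                            
                                                            
                                                            
                                                            
                                                            
                                                            
                                                            
                                                            
                                                            
                                                            
                                                            
                                                            
                                                            
                                                            


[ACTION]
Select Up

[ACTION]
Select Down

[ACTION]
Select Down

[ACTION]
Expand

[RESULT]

 [-] project/                                               
   [x] config.toml                                          
>  [ ] index.c                                              
   [ ] handler.py                                           
   [ ] test.rs                                              
   [ ] helpers.h                                            
   [x] client.h                                             
   [ ] types.html                                           
   [ ] helpers.yaml                                         
   [ ] auth.json                                            
                                                            
                                                            
                                                            
                                                            
                                                            
                                                            
                                                            
                                                            
                                                            
                                                            
                                                            
                                                            
                                                            
                                                            
                                                            
                                                            


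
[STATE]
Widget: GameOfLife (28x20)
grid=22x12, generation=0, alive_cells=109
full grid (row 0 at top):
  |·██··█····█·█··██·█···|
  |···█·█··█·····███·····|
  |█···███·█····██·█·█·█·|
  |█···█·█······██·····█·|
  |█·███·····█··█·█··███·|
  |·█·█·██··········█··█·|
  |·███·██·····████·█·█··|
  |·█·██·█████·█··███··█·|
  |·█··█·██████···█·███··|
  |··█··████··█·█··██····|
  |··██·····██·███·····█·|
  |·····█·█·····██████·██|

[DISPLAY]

Gen: 0                      
·██··█····█·█··██·█···      
···█·█··█·····███·····      
█···███·█····██·█·█·█·      
█···█·█······██·····█·      
█·███·····█··█·█··███·      
·█·█·██··········█··█·      
·███·██·····████·█·█··      
·█·██·█████·█··███··█·      
·█··█·██████···█·███··      
··█··████··█·█··██····      
··██·····██·███·····█·      
·····█·█·····██████·██      
                            
                            
                            
                            
                            
                            
                            


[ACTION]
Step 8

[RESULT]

Gen: 8                      
················█·····      
···············█·█····      
···············█·█····      
··██·······██···█·····      
·██···················      
··········█·····██·█··      
················██·██·      
···········█····█··██·      
···████······██···███·      
·████·██████··········      
·█··█████···█·····██··      
·█·······███··········      
                            
                            
                            
                            
                            
                            
                            


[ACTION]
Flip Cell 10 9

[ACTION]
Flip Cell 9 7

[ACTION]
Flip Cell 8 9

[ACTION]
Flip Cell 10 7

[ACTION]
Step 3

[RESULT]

Gen: 11                     
················█·····      
···············█·█····      
··█···········██······      
·█·█··········██······      
·█·█··········██·██···      
··█···········██·███··      
······██······██·██···      
·····█··██····███··█·█      
····█·····███·█····██·      
██··█···█·██·██····█··      
██··██··█··██·········      
·········██···········      
                            
                            
                            
                            
                            
                            
                            


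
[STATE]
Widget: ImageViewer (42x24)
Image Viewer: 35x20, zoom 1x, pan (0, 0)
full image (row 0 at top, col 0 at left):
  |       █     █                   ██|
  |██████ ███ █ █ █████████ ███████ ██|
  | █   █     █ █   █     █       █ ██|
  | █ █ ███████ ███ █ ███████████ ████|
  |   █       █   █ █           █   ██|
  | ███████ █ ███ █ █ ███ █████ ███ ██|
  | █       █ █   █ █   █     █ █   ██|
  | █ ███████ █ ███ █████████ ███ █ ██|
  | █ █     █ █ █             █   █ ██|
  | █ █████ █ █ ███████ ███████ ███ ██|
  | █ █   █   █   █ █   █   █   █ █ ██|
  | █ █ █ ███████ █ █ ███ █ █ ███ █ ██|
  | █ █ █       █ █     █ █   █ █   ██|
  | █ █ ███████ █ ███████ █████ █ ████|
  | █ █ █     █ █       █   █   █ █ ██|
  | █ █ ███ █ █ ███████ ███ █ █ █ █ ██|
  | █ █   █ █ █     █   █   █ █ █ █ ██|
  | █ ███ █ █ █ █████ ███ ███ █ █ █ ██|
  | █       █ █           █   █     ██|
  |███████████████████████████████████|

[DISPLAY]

       █     █                   ██       
██████ ███ █ █ █████████ ███████ ██       
 █   █     █ █   █     █       █ ██       
 █ █ ███████ ███ █ ███████████ ████       
   █       █   █ █           █   ██       
 ███████ █ ███ █ █ ███ █████ ███ ██       
 █       █ █   █ █   █     █ █   ██       
 █ ███████ █ ███ █████████ ███ █ ██       
 █ █     █ █ █             █   █ ██       
 █ █████ █ █ ███████ ███████ ███ ██       
 █ █   █   █   █ █   █   █   █ █ ██       
 █ █ █ ███████ █ █ ███ █ █ ███ █ ██       
 █ █ █       █ █     █ █   █ █   ██       
 █ █ ███████ █ ███████ █████ █ ████       
 █ █ █     █ █       █   █   █ █ ██       
 █ █ ███ █ █ ███████ ███ █ █ █ █ ██       
 █ █   █ █ █     █   █   █ █ █ █ ██       
 █ ███ █ █ █ █████ ███ ███ █ █ █ ██       
 █       █ █           █   █     ██       
███████████████████████████████████       
                                          
                                          
                                          
                                          


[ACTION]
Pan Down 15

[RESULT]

 █ █ ███ █ █ ███████ ███ █ █ █ █ ██       
 █ █   █ █ █     █   █   █ █ █ █ ██       
 █ ███ █ █ █ █████ ███ ███ █ █ █ ██       
 █       █ █           █   █     ██       
███████████████████████████████████       
                                          
                                          
                                          
                                          
                                          
                                          
                                          
                                          
                                          
                                          
                                          
                                          
                                          
                                          
                                          
                                          
                                          
                                          
                                          


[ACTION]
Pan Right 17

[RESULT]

███ ███ █ █ █ █ ██                        
█   █   █ █ █ █ ██                        
█ ███ ███ █ █ █ ██                        
      █   █     ██                        
██████████████████                        
                                          
                                          
                                          
                                          
                                          
                                          
                                          
                                          
                                          
                                          
                                          
                                          
                                          
                                          
                                          
                                          
                                          
                                          
                                          


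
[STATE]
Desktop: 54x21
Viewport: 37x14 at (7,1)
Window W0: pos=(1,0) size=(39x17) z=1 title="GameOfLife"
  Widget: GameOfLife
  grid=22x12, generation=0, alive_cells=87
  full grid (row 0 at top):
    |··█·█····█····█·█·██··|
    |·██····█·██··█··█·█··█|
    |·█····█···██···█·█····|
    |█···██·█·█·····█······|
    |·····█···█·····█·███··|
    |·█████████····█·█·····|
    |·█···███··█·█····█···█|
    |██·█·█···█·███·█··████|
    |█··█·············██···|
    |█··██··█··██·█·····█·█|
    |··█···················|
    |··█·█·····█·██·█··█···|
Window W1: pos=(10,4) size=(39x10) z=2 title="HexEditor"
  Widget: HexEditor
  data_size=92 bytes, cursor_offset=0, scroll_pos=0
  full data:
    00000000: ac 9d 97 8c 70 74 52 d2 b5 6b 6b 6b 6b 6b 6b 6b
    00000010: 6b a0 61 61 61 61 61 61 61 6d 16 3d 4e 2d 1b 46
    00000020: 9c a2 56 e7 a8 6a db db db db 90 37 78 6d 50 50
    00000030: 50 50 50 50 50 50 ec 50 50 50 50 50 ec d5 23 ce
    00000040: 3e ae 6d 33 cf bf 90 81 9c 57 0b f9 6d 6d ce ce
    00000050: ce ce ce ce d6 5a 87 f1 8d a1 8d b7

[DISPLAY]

OfLife                          ┃    
────────────────────────────────┨    
0                               ┃    
···┏━━━━━━━━━━━━━━━━━━━━━━━━━━━━━━━━━
··█┃ HexEditor                       
·█·┠─────────────────────────────────
█·█┃00000000  AC 9d 97 8c 70 74 52 d2
█··┃00000010  6b a0 61 61 61 61 61 61
███┃00000020  9c a2 56 e7 a8 6a db db
███┃00000030  50 50 50 50 50 50 ec 50
█··┃00000040  3e ae 6d 33 cf bf 90 81
···┃00000050  ce ce ce ce d6 5a 87 f1
··█┗━━━━━━━━━━━━━━━━━━━━━━━━━━━━━━━━━
·················               ┃    


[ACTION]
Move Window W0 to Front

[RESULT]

OfLife                          ┃    
────────────────────────────────┨    
0                               ┃    
····█····█·█·██··               ┃━━━━
··█·██··█··█·█··█               ┃    
·█···██···█·█····               ┃────
█·█·█·····█······               ┃2 d2
█···█·····█·███··               ┃1 61
█████····█·█·····               ┃b db
███··█·█····█···█               ┃c 50
█···█·███·█··████               ┃0 81
············██···               ┃7 f1
··█··██·█·····█·█               ┃━━━━
·················               ┃    


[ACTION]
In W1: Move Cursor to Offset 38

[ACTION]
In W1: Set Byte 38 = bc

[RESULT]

OfLife                          ┃    
────────────────────────────────┨    
0                               ┃    
····█····█·█·██··               ┃━━━━
··█·██··█··█·█··█               ┃    
·█···██···█·█····               ┃────
█·█·█·····█······               ┃2 d2
█···█·····█·███··               ┃1 61
█████····█·█·····               ┃C db
███··█·█····█···█               ┃c 50
█···█·███·█··████               ┃0 81
············██···               ┃7 f1
··█··██·█·····█·█               ┃━━━━
·················               ┃    


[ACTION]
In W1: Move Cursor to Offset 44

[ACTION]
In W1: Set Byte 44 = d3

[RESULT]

OfLife                          ┃    
────────────────────────────────┨    
0                               ┃    
····█····█·█·██··               ┃━━━━
··█·██··█··█·█··█               ┃    
·█···██···█·█····               ┃────
█·█·█·····█······               ┃2 d2
█···█·····█·███··               ┃1 61
█████····█·█·····               ┃c db
███··█·█····█···█               ┃c 50
█···█·███·█··████               ┃0 81
············██···               ┃7 f1
··█··██·█·····█·█               ┃━━━━
·················               ┃    
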